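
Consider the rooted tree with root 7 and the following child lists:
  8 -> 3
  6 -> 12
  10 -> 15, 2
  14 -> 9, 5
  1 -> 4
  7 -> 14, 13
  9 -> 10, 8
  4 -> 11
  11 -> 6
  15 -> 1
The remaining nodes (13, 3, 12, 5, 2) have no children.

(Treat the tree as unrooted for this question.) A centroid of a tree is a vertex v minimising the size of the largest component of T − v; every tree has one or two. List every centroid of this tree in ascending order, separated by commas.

Delete 10: the remaining components have sizes 7, 6, 1. Max 7 ≤ 7, so 10 is a centroid.
No neighbour of 10 does as well, so 10 is the unique centroid.

10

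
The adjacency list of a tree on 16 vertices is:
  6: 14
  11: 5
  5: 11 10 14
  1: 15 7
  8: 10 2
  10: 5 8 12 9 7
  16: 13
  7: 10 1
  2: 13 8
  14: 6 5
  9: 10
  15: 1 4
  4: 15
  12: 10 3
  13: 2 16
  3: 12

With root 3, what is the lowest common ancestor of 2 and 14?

10

2's ancestor chain is 2, 8, 10, 12, 3 and 14's is 14, 5, 10, 12, 3; they first meet at 10.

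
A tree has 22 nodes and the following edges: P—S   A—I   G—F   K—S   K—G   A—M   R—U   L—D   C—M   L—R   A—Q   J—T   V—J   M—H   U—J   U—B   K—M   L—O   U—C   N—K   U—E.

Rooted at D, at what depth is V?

5

Climbing from V to the root: V – J – U – R – L – D. That's 5 steps.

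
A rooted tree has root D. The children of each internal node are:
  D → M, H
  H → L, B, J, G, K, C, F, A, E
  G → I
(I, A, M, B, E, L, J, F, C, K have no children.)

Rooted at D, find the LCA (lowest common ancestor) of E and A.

H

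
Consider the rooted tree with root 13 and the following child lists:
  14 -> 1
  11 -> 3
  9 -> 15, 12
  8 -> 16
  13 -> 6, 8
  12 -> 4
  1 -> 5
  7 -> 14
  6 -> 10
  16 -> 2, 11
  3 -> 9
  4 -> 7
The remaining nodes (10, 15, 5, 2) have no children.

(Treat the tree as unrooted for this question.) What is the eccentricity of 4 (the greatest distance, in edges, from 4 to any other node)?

9

A farthest node from 4 is 10.
The path 4 – 12 – 9 – 3 – 11 – 16 – 8 – 13 – 6 – 10 has 9 edges.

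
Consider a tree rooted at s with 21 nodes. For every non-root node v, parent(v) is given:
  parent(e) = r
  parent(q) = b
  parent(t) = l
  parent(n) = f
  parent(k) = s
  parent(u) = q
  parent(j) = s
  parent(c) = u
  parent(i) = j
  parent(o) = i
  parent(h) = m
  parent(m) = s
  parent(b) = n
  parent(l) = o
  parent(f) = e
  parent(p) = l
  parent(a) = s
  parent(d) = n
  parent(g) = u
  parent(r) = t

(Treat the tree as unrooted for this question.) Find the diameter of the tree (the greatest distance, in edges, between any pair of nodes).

BFS from c reaches h last, at distance 15; BFS from h confirms no node is farther.
Path: c-u-q-b-n-f-e-r-t-l-o-i-j-s-m-h.

15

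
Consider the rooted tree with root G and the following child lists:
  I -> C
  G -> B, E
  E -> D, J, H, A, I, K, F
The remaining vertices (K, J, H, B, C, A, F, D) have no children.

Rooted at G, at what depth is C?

3

Path from G to C: G–E–I–C, which has 3 edges.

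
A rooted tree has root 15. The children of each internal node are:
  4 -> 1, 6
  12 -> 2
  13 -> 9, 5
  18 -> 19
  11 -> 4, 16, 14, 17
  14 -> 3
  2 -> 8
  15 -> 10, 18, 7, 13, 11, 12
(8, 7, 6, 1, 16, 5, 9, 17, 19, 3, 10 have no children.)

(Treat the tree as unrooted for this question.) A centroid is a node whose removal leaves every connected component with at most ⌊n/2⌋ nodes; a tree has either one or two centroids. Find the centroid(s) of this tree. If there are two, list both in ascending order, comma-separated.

15

If 15 is removed the pieces have sizes 8, 3, 3, 2, 1, 1, all ≤ ⌊19/2⌋ = 9.
Every other node leaves some component of size > 9, so the centroid is unique.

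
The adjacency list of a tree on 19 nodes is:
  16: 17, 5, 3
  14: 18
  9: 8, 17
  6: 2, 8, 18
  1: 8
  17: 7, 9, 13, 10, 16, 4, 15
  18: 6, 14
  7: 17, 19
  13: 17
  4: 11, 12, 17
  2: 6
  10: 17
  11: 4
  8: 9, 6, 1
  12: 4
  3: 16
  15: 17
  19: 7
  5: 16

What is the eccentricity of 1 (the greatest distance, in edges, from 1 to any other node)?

The node farthest from 1 is 5 (12, 19, 11, 3 also at distance 5), via 1-8-9-17-16-5 — 5 edges.

5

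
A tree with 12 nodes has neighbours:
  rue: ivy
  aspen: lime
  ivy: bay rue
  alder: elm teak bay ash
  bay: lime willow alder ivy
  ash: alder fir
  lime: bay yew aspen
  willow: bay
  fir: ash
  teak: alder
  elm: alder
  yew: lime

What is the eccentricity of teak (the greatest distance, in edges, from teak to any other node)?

The node farthest from teak is yew (rue, aspen also at distance 4), via teak–alder–bay–lime–yew — 4 edges.

4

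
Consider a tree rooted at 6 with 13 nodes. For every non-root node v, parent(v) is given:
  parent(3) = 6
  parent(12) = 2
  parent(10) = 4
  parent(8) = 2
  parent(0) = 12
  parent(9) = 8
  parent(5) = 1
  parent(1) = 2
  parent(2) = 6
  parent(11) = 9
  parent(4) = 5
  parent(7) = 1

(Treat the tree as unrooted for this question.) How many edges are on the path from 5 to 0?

4

Walking from 5: 5 - 1 - 2 - 12 - 0. Length 4.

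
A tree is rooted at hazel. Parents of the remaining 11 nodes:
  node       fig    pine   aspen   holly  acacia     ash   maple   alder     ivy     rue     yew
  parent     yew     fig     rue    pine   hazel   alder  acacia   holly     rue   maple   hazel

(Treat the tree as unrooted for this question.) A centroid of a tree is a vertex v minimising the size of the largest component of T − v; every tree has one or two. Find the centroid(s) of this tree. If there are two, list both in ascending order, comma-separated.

Delete hazel: the remaining components have sizes 6, 5. Max 6 ≤ 6, so hazel is a centroid.
yew is adjacent to hazel and is also a centroid (the largest component after removing it is likewise 6).

hazel, yew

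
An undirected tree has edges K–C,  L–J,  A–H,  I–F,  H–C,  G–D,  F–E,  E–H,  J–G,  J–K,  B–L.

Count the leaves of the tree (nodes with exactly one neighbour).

4

Exactly 4 nodes have a single neighbour: A, B, D, I.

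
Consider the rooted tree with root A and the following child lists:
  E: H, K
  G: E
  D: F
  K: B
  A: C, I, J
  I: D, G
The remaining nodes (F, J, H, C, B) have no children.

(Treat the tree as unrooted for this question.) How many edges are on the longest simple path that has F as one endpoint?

The node farthest from F is B, via F-D-I-G-E-K-B — 6 edges.

6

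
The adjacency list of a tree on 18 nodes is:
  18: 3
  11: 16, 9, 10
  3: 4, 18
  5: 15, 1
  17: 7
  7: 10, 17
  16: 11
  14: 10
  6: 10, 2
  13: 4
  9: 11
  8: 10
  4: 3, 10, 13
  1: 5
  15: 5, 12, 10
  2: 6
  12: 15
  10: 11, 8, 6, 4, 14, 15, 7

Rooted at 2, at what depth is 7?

3

2 – 6 – 10 – 7 — 3 edges.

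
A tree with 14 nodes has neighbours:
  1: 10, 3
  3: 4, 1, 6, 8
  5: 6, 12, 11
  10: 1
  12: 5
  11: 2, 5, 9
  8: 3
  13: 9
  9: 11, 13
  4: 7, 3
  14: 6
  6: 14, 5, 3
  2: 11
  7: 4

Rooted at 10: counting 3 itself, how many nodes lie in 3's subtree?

12

3's subtree: {3, 6, 4, 8, 5, 14, 7, 11, 12, 9, 2, 13}, size 12.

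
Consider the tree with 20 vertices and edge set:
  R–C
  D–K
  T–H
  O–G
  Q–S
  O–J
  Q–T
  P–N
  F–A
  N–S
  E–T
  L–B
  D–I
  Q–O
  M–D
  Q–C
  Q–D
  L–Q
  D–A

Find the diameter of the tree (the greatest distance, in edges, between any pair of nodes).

6

BFS from P reaches F last, at distance 6; BFS from F confirms no node is farther.
Path: P - N - S - Q - D - A - F.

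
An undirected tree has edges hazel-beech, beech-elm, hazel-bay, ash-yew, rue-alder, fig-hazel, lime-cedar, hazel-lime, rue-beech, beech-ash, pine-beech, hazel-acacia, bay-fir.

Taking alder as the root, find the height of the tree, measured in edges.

5

fir sits deepest: alder – rue – beech – hazel – bay – fir — 5 edges from the root.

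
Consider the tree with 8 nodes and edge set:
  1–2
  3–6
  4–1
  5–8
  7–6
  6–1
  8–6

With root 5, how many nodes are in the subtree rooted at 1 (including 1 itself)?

3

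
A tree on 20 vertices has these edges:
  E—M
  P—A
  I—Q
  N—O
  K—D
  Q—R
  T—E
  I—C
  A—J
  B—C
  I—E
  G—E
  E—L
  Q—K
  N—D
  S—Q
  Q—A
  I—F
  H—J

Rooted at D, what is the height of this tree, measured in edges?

5

A deepest node is L, reached by D-K-Q-I-E-L.
That path has 5 edges, so the height is 5.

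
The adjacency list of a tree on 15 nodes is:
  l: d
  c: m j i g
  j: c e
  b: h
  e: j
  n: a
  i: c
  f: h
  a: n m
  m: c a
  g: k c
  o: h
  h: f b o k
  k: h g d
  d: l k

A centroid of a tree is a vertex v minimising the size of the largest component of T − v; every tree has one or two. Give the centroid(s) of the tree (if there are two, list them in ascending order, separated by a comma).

g

Removing g splits the tree into components of sizes 7, 7; the largest is 7 ≤ ⌊15/2⌋ = 7.
Every other node leaves some component of size > 7, so the centroid is unique.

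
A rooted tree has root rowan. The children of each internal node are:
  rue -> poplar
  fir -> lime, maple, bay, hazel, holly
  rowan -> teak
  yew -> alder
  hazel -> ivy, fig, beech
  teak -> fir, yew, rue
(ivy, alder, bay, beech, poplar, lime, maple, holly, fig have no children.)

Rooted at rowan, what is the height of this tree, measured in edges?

4

A deepest node is fig, reached by rowan → teak → fir → hazel → fig.
That path has 4 edges, so the height is 4.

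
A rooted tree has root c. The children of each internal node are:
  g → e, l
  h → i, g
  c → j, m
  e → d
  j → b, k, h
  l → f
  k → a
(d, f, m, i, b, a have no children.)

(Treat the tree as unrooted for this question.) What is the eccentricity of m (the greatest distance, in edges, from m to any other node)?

6

The node farthest from m is f (d also at distance 6), via m – c – j – h – g – l – f — 6 edges.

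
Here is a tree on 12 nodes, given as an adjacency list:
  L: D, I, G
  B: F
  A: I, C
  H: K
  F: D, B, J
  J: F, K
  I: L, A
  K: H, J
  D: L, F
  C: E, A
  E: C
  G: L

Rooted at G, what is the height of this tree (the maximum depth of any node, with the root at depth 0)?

The longest root-to-leaf path is G–L–D–F–J–K–H (6 edges).

6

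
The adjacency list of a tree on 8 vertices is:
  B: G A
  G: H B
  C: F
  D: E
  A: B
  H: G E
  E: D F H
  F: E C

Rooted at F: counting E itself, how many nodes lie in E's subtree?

6

Descendants of E (including itself): E, H, D, G, B, A. That's 6.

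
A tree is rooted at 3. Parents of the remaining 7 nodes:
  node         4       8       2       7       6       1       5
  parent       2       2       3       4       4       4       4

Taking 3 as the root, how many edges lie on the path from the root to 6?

3

3 → 2 → 4 → 6 — 3 edges.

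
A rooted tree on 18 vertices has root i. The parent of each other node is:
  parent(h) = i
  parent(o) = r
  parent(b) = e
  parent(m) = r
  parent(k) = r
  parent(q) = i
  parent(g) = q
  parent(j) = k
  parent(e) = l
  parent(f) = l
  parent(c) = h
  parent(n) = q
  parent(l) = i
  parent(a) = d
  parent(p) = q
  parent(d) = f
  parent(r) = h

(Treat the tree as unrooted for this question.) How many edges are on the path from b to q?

b–e–l–i–q: 4 edges.

4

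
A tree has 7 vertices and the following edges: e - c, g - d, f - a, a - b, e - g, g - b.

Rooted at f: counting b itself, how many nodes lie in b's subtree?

The subtree rooted at b contains: b, g, d, e, c — 5 nodes.

5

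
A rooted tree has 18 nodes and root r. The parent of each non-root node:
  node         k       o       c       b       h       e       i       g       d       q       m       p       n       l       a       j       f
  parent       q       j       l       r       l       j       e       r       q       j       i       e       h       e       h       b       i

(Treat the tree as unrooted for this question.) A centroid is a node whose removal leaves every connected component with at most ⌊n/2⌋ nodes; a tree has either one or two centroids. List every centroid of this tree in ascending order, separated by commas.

e

Removing e splits the tree into components of sizes 8, 5, 3, 1; the largest is 8 ≤ ⌊18/2⌋ = 9.
No neighbour of e does as well, so e is the unique centroid.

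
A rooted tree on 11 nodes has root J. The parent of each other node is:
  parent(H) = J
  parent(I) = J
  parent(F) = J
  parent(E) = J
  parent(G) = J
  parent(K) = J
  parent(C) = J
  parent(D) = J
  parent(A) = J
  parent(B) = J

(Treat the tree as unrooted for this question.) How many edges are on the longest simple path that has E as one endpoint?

2

Distances from E peak at 2, attained at B (H, D, F, A, G, K, I, C also at distance 2).
E–J–B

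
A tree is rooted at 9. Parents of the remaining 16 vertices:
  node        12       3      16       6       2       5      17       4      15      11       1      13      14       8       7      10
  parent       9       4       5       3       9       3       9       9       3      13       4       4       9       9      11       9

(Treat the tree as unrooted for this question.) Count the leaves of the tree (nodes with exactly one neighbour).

11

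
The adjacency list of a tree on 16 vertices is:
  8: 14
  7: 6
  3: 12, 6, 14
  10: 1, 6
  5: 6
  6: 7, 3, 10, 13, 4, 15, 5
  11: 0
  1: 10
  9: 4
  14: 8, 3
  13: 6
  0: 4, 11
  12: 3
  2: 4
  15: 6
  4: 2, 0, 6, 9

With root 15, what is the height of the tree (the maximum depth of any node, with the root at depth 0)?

8 sits deepest: 15–6–3–14–8 — 4 edges from the root.

4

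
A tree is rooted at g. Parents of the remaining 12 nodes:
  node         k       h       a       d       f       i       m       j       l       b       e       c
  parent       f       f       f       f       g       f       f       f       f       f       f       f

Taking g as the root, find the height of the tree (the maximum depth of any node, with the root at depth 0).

2

A deepest node is d, reached by g – f – d.
That path has 2 edges, so the height is 2.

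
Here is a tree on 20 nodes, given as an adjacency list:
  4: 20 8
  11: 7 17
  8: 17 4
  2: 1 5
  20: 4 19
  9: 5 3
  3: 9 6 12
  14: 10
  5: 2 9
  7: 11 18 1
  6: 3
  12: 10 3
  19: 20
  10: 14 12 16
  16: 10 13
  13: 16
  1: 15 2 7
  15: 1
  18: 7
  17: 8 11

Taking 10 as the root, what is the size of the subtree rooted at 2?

11

2's subtree: {2, 1, 15, 7, 18, 11, 17, 8, 4, 20, 19}, size 11.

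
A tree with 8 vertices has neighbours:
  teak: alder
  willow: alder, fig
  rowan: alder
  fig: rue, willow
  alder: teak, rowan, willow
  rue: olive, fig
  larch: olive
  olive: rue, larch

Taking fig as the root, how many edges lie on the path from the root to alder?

Climbing from alder to the root: alder – willow – fig. That's 2 steps.

2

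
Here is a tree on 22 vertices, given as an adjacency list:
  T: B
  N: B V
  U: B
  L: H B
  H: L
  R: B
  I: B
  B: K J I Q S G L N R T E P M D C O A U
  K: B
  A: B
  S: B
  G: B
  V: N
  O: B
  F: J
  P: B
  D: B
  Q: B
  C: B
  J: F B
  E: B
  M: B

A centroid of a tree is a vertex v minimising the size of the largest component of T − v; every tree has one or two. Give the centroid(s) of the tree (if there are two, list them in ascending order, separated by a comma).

B

Delete B: the remaining components have sizes 2, 2, 2, 1, 1, 1, 1, 1, 1, 1, 1, 1, 1, 1, 1, 1, 1, 1. Max 2 ≤ 11, so B is a centroid.
No neighbour of B does as well, so B is the unique centroid.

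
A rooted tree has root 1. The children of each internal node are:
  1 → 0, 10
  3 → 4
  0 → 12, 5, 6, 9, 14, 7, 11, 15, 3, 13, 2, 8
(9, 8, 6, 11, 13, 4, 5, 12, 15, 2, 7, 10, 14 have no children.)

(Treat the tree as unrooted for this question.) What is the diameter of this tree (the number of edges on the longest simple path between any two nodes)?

4

A longest path is 4 - 3 - 0 - 1 - 10, with 4 edges.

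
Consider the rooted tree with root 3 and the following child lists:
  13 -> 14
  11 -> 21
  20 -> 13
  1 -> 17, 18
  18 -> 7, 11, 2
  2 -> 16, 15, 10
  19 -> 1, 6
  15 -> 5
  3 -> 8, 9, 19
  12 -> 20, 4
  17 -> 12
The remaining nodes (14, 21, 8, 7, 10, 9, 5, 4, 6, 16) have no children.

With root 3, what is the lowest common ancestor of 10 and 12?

10's ancestor chain is 10, 2, 18, 1, 19, 3 and 12's is 12, 17, 1, 19, 3; they first meet at 1.

1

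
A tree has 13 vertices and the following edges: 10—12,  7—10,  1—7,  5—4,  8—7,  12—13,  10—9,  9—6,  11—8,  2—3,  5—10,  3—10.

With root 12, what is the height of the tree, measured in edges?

4

A deepest node is 11, reached by 12 → 10 → 7 → 8 → 11.
That path has 4 edges, so the height is 4.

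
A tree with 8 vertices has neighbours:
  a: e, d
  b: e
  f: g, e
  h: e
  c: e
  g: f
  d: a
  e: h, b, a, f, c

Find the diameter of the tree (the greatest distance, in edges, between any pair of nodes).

BFS from d reaches g last, at distance 4; BFS from g confirms no node is farther.
Path: d – a – e – f – g.

4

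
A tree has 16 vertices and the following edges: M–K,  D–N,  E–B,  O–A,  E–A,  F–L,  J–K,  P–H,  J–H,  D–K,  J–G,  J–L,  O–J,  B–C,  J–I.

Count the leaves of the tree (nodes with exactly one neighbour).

Degree-1 nodes: C, F, G, I, M, N, P — 7 of them.

7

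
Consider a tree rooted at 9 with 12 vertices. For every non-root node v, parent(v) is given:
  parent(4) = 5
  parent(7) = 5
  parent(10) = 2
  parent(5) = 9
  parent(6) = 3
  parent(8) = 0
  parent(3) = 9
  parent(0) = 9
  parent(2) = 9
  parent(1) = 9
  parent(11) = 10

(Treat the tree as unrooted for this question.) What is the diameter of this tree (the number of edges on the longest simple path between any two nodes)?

5

A longest path is 6–3–9–2–10–11, with 5 edges.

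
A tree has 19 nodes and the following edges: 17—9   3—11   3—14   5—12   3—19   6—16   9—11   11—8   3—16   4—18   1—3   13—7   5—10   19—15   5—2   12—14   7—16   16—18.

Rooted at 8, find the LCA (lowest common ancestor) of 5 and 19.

3

5's ancestor chain is 5, 12, 14, 3, 11, 8 and 19's is 19, 3, 11, 8; they first meet at 3.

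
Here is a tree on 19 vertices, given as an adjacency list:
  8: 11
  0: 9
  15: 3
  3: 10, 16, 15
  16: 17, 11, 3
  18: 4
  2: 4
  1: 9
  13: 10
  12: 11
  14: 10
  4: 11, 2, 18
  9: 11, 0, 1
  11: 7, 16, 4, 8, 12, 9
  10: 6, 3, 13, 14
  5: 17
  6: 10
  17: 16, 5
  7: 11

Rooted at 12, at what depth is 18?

12 → 11 → 4 → 18 — 3 edges.

3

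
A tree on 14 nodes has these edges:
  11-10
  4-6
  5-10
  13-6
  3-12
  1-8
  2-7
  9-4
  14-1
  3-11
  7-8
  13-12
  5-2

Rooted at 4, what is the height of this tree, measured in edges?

12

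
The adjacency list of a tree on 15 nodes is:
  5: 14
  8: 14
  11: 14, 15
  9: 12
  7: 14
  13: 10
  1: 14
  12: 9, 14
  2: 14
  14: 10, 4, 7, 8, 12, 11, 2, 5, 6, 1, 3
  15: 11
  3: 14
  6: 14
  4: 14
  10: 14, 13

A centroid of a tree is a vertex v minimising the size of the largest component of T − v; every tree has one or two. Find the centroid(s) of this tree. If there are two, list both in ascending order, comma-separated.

14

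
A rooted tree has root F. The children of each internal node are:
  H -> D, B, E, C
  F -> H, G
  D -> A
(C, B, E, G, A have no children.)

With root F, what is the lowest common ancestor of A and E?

A's ancestor chain is A, D, H, F and E's is E, H, F; they first meet at H.

H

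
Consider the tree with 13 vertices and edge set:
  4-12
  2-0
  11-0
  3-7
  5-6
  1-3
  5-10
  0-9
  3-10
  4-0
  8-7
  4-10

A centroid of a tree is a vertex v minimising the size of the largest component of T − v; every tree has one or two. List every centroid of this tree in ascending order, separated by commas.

Delete 10: the remaining components have sizes 6, 4, 2. Max 6 ≤ 6, so 10 is a centroid.
No neighbour of 10 does as well, so 10 is the unique centroid.

10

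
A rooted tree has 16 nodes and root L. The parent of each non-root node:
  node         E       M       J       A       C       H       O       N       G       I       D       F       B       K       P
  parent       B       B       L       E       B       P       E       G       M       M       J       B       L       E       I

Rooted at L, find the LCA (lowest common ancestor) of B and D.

L

B's ancestor chain is B, L and D's is D, J, L; they first meet at L.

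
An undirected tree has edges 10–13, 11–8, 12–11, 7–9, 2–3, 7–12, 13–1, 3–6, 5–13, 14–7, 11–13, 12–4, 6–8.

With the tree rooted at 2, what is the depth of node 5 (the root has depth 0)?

Path from 2 to 5: 2 – 3 – 6 – 8 – 11 – 13 – 5, which has 6 edges.

6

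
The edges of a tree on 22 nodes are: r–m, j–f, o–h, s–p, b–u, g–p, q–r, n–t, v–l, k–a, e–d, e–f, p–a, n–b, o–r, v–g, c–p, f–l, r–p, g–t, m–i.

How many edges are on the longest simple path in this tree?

9

Starting from d, a farthest node is h at distance 9.
One longest path: d - e - f - l - v - g - p - r - o - h.
So the diameter is 9.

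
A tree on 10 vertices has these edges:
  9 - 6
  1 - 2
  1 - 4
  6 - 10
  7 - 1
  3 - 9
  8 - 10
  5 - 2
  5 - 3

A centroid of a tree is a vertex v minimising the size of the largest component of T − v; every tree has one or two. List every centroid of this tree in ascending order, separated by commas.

Delete 5: the remaining components have sizes 5, 4. Max 5 ≤ 5, so 5 is a centroid.
3 is adjacent to 5 and is also a centroid (the largest component after removing it is likewise 5).

3, 5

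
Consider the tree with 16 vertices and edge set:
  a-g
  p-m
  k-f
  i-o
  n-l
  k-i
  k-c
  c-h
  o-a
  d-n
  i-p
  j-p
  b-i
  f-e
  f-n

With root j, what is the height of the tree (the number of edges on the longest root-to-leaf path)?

d sits deepest: j – p – i – k – f – n – d — 6 edges from the root.

6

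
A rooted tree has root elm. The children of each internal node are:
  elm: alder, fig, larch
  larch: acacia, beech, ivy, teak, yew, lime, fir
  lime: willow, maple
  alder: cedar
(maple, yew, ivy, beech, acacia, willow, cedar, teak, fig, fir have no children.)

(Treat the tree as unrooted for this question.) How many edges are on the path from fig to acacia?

3

Walking from fig: fig–elm–larch–acacia. Length 3.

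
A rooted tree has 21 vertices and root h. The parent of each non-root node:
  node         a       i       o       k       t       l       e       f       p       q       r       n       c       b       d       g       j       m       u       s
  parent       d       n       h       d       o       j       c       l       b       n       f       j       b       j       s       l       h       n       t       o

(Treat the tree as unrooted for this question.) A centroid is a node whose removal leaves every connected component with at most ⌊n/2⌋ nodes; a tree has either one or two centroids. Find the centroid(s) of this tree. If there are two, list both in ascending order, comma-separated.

j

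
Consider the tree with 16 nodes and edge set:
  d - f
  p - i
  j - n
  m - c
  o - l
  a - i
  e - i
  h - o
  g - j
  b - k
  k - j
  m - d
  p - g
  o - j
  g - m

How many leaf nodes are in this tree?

8

The leaves are a, b, c, e, f, h, l, n.
That is 8 leaves.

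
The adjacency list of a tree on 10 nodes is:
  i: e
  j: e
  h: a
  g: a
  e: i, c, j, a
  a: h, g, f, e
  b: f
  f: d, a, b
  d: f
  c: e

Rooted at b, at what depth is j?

Climbing from j to the root: j → e → a → f → b. That's 4 steps.

4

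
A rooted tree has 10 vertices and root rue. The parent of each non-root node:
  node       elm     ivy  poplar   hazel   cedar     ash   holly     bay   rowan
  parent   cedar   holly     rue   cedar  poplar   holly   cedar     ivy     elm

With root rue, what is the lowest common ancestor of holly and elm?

holly's ancestor chain is holly, cedar, poplar, rue and elm's is elm, cedar, poplar, rue; they first meet at cedar.

cedar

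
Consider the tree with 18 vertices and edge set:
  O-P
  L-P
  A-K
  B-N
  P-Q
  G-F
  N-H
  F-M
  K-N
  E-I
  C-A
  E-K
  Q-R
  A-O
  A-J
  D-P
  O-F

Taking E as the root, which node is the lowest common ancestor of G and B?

K

Ancestors of G (toward the root): G, F, O, A, K, E.
Ancestors of B: B, N, K, E.
The deepest node appearing in both lists is K.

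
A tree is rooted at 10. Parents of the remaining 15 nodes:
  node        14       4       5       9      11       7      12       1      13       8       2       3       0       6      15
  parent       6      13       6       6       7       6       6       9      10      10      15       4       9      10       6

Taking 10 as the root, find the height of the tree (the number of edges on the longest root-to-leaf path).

3

A deepest node is 11, reached by 10–6–7–11.
That path has 3 edges, so the height is 3.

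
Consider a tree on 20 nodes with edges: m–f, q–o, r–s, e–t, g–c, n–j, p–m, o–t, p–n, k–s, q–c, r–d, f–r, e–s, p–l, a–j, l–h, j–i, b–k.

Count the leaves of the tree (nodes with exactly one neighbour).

Exactly 6 nodes have a single neighbour: a, b, d, g, h, i.

6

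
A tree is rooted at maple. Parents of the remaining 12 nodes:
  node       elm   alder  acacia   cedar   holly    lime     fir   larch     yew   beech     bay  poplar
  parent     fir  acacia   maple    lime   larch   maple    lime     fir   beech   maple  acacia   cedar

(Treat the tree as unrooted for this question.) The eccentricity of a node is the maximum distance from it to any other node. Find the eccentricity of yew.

6

Distances from yew peak at 6, attained at holly.
yew – beech – maple – lime – fir – larch – holly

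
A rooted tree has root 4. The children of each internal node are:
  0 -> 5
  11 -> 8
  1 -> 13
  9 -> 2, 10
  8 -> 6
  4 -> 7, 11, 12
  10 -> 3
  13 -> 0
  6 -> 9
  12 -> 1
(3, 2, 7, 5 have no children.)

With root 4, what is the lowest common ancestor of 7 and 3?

Ancestors of 7 (toward the root): 7, 4.
Ancestors of 3: 3, 10, 9, 6, 8, 11, 4.
The deepest node appearing in both lists is 4.

4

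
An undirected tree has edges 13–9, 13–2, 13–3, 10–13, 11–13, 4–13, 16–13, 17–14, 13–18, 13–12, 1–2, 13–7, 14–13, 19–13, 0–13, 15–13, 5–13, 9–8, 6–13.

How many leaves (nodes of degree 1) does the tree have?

Degree-1 nodes: 0, 1, 3, 4, 5, 6, 7, 8, 10, 11, 12, 15, 16, 17, 18, 19 — 16 of them.

16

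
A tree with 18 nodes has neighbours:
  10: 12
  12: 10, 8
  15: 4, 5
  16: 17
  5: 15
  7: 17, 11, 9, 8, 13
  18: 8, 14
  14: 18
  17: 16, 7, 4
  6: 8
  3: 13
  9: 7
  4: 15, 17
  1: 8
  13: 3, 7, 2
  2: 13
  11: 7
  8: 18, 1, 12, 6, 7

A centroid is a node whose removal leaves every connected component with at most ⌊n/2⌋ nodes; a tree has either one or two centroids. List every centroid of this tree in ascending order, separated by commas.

If 7 is removed the pieces have sizes 7, 5, 3, 1, 1, all ≤ ⌊18/2⌋ = 9.
No neighbour of 7 does as well, so 7 is the unique centroid.

7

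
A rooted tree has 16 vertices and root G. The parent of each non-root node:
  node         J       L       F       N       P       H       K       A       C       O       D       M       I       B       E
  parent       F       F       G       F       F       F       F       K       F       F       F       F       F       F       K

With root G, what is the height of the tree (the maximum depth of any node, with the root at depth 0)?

3

A sits deepest: G – F – K – A — 3 edges from the root.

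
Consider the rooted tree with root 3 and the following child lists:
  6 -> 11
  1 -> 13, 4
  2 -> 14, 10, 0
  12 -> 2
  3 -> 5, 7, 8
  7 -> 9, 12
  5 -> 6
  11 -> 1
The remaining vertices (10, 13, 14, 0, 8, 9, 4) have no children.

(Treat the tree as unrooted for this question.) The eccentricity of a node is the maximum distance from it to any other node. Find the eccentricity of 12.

7

Distances from 12 peak at 7, attained at 4 (13 also at distance 7).
12 – 7 – 3 – 5 – 6 – 11 – 1 – 4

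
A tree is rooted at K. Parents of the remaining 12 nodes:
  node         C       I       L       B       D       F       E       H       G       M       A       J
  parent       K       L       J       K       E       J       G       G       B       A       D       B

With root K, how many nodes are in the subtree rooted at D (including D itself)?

3

The subtree rooted at D contains: D, A, M — 3 nodes.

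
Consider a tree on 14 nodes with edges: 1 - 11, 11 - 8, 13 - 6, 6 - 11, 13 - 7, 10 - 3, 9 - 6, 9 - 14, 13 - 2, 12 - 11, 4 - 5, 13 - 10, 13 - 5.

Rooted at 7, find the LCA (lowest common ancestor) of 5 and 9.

5's ancestor chain is 5, 13, 7 and 9's is 9, 6, 13, 7; they first meet at 13.

13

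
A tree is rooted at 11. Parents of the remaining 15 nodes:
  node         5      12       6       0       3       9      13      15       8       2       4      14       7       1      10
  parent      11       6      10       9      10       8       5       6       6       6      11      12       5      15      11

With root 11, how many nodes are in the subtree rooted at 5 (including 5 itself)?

3

Descendants of 5 (including itself): 5, 7, 13. That's 3.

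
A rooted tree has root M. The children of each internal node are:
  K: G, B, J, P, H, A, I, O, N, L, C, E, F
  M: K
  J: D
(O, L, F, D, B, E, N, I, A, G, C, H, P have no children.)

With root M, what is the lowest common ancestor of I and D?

K

I's ancestor chain is I, K, M and D's is D, J, K, M; they first meet at K.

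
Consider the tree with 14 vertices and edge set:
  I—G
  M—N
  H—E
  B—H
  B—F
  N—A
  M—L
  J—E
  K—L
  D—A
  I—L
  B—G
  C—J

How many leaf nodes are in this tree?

4

Exactly 4 nodes have a single neighbour: C, D, F, K.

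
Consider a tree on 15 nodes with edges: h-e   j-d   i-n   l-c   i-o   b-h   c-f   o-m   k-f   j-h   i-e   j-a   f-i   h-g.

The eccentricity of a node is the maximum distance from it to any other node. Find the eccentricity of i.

4

The node farthest from i is a (d also at distance 4), via i-e-h-j-a — 4 edges.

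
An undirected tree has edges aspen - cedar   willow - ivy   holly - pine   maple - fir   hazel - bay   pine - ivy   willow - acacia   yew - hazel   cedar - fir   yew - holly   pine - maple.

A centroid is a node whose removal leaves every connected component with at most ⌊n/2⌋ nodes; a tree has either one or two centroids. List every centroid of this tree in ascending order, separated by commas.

If pine is removed the pieces have sizes 4, 4, 3, all ≤ ⌊12/2⌋ = 6.
Every other node leaves some component of size > 6, so the centroid is unique.

pine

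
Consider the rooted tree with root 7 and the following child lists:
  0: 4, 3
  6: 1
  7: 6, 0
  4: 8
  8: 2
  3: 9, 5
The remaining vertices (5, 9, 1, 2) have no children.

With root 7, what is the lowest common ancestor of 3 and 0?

0

Path 3→root: 3 0 7; path 0→root: 0 7.
First common node: 0.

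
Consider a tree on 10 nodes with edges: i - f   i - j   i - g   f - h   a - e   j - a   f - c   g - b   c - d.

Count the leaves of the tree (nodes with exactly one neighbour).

4

Degree-1 nodes: b, d, e, h — 4 of them.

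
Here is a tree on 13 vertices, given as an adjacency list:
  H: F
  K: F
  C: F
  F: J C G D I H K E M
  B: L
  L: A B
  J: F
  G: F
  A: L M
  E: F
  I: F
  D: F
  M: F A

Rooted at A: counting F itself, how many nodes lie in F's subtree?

9

The subtree rooted at F contains: F, H, I, G, J, K, D, C, E — 9 nodes.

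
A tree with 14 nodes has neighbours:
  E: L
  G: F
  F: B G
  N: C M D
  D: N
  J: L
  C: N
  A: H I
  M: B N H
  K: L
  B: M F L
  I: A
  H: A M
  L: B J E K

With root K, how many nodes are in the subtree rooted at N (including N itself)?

N's subtree: {N, C, D}, size 3.

3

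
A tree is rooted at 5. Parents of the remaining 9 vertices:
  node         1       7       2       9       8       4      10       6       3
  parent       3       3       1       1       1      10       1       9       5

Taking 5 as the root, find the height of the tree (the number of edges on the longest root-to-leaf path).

4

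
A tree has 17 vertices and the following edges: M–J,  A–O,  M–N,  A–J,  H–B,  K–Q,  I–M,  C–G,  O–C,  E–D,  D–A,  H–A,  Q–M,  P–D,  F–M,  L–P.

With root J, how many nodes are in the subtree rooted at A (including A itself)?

Descendants of A (including itself): A, H, O, D, B, C, P, E, G, L. That's 10.

10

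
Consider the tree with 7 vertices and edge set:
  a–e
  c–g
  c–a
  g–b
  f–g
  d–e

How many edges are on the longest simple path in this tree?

A longest path is d–e–a–c–g–b, with 5 edges.

5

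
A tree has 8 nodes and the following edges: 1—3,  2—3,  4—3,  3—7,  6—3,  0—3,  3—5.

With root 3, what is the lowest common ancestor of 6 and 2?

3

Ancestors of 6 (toward the root): 6, 3.
Ancestors of 2: 2, 3.
The deepest node appearing in both lists is 3.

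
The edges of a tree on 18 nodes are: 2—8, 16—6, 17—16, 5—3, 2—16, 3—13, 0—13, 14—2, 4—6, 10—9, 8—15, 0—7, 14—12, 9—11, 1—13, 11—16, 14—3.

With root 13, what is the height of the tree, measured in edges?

A deepest node is 10, reached by 13 → 3 → 14 → 2 → 16 → 11 → 9 → 10.
That path has 7 edges, so the height is 7.

7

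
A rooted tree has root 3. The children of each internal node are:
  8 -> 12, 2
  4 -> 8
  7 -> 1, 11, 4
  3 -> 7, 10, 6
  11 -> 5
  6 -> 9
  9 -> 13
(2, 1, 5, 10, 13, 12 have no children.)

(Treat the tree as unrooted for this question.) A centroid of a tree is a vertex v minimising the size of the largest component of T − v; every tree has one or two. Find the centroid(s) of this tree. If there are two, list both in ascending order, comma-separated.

7

If 7 is removed the pieces have sizes 5, 4, 2, 1, all ≤ ⌊13/2⌋ = 6.
No neighbour of 7 does as well, so 7 is the unique centroid.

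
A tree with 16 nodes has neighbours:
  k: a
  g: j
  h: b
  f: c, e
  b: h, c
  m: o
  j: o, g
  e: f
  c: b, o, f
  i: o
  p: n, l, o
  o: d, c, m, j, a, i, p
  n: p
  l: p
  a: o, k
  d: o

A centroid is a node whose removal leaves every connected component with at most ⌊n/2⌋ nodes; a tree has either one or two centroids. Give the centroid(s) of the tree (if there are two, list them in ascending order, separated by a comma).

o

Removing o splits the tree into components of sizes 5, 3, 2, 2, 1, 1, 1; the largest is 5 ≤ ⌊16/2⌋ = 8.
Every other node leaves some component of size > 8, so the centroid is unique.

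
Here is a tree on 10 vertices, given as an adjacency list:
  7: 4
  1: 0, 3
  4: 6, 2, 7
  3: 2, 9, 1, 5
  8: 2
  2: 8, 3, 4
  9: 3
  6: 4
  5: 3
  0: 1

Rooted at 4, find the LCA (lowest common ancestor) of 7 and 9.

Ancestors of 7 (toward the root): 7, 4.
Ancestors of 9: 9, 3, 2, 4.
The deepest node appearing in both lists is 4.

4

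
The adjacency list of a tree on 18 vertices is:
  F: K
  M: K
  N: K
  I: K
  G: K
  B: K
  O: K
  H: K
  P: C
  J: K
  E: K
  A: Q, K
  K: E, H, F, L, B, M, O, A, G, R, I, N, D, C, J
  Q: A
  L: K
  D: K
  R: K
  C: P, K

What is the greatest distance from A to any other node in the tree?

3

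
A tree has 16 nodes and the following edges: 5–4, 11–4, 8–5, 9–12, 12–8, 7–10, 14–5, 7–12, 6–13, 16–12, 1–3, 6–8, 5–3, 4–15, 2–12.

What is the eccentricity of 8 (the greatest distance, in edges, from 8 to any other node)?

The node farthest from 8 is 10 (1, 15, 11 also at distance 3), via 8 – 12 – 7 – 10 — 3 edges.

3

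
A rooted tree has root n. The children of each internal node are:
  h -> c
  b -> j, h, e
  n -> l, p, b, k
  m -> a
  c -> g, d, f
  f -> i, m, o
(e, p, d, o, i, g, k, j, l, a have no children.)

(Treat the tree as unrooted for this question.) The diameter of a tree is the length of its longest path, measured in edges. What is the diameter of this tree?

BFS from k reaches a last, at distance 7; BFS from a confirms no node is farther.
Path: k-n-b-h-c-f-m-a.

7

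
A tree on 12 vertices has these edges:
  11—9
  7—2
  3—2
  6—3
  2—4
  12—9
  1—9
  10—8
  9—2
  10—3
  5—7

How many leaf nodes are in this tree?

Exactly 7 nodes have a single neighbour: 1, 4, 5, 6, 8, 11, 12.

7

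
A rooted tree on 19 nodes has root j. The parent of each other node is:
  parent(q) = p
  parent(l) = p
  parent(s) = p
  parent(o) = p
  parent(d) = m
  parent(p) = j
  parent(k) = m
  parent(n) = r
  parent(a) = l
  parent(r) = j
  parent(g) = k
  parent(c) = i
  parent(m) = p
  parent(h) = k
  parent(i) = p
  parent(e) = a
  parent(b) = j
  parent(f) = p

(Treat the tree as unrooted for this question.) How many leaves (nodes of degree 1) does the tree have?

Exactly 11 nodes have a single neighbour: b, c, d, e, f, g, h, n, o, q, s.

11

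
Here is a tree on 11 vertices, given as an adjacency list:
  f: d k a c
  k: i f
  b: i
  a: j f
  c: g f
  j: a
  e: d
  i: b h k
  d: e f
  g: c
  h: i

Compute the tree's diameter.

5

BFS from b reaches j last, at distance 5; BFS from j confirms no node is farther.
Path: b - i - k - f - a - j.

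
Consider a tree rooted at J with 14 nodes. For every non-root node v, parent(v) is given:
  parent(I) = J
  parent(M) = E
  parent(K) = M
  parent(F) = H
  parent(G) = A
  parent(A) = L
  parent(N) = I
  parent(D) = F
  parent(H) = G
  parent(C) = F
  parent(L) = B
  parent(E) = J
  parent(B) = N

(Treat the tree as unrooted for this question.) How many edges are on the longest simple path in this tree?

12

Starting from C, a farthest node is K at distance 12.
One longest path: C–F–H–G–A–L–B–N–I–J–E–M–K.
So the diameter is 12.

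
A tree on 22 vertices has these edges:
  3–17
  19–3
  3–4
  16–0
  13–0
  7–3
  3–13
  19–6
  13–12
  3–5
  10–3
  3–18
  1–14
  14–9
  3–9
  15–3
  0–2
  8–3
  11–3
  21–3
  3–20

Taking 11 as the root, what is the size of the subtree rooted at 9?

3

The subtree rooted at 9 contains: 9, 14, 1 — 3 nodes.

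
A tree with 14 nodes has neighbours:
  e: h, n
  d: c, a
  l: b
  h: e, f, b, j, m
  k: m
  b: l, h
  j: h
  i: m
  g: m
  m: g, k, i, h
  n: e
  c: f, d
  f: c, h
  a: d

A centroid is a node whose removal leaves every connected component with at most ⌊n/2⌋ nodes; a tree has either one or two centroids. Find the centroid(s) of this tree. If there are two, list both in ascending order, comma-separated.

h

Removing h splits the tree into components of sizes 4, 4, 2, 2, 1; the largest is 4 ≤ ⌊14/2⌋ = 7.
No neighbour of h does as well, so h is the unique centroid.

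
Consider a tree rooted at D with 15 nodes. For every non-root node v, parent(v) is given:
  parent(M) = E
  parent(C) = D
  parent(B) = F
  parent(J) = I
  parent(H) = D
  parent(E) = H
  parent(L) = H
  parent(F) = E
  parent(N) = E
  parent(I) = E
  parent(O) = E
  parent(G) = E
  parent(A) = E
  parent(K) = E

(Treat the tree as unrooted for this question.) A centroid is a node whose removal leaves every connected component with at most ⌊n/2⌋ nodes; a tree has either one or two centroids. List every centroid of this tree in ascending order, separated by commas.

E

Removing E splits the tree into components of sizes 4, 2, 2, 1, 1, 1, 1, 1, 1; the largest is 4 ≤ ⌊15/2⌋ = 7.
No neighbour of E does as well, so E is the unique centroid.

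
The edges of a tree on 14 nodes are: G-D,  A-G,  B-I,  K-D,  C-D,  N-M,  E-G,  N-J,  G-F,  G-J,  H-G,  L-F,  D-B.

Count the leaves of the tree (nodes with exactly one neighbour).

8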